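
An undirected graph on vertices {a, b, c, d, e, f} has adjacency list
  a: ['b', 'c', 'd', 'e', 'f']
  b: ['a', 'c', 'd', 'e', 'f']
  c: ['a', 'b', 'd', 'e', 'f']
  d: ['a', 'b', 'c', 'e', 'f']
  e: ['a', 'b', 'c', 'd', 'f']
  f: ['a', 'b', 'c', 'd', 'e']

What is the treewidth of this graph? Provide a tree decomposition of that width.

With just one bag of size 6, the width is 6 − 1 = 5, so tw(G) ≤ 5. Conversely, {a, b, c, d, e, f} is a clique of size 6, and the vertices of any clique must share a bag in every tree decomposition; so some bag has ≥ 6 vertices and tw(G) ≥ 5. Combining the bounds, tw(G) = 5.

Treewidth 5.
Bags: B1 = {a, b, c, d, e, f}
Tree: (single bag)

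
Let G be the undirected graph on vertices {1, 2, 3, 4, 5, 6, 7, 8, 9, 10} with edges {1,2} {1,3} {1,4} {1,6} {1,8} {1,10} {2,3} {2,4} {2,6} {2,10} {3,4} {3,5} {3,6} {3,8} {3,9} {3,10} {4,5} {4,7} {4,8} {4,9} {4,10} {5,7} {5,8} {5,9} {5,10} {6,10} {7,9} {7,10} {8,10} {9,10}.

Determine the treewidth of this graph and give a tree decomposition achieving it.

Treewidth 4.
One such decomposition:
Bags: B1 = {1, 2, 3, 4, 10}  B2 = {1, 3, 4, 8, 10}  B3 = {3, 4, 5, 8, 10}  B4 = {3, 4, 5, 9, 10}  B5 = {1, 2, 3, 6, 10}  B6 = {4, 5, 7, 9, 10}
Tree: B1–B2, B2–B3, B3–B4, B1–B5, B4–B6

The largest bag has 5 vertices, giving width 4; this decomposition certifies tw(G) ≤ 4. For the lower bound, the 5 vertices {1, 3, 4, 8, 10} are pairwise adjacent, and any tree decomposition puts a clique entirely inside one bag — forcing width ≥ 4. The upper and lower bounds meet at 4, so that is the treewidth.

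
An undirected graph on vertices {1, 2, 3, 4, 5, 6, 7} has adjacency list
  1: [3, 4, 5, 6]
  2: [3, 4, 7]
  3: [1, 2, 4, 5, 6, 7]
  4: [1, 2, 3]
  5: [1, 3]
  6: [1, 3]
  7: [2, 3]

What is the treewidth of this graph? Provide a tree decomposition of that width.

Treewidth 2.
One such decomposition:
Bags: B1 = {1, 3, 4}  B2 = {2, 3, 4}  B3 = {1, 3, 6}  B4 = {1, 3, 5}  B5 = {2, 3, 7}
Tree: B1–B2, B1–B3, B1–B4, B2–B5

Every bag has size at most 3, so the width is 3 − 1 = 2 and tw(G) ≤ 2. On the other hand G contains the 3-clique {1, 3, 4}. A clique must lie in a single bag of any decomposition, so no decomposition can have width below 2. Therefore the treewidth is 2.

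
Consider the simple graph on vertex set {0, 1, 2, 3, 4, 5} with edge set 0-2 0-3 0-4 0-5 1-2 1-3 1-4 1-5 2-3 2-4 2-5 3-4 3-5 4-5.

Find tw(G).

4

A width-4 tree decomposition is:
Bags: B1 = {1, 2, 3, 4, 5}  B2 = {0, 2, 3, 4, 5}
Tree: B1–B2
Every bag has size at most 5, so the width is 5 − 1 = 4 and tw(G) ≤ 4. For the lower bound, the 5 vertices {0, 2, 3, 4, 5} are pairwise adjacent, and any tree decomposition puts a clique entirely inside one bag — forcing width ≥ 4. Therefore the treewidth is 4.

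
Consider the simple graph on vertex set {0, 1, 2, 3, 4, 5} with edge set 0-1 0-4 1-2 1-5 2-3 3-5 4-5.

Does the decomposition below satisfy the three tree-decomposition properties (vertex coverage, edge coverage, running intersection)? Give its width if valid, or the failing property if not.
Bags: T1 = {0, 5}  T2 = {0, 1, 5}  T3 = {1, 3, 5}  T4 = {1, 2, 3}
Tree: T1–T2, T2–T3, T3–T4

A tree decomposition must satisfy three properties: every vertex lies in some bag; for every edge, both endpoints lie together in some bag; and for every vertex, the bags containing it form a connected subtree. Here vertex 4 appears in no bag, so the decomposition is invalid.

No — vertex 4 appears in no bag.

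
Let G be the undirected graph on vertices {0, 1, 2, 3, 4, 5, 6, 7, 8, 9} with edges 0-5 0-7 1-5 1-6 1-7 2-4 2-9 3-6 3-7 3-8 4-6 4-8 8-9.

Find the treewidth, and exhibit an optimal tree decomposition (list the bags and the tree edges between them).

The largest bag has 3 vertices, giving width 2; this decomposition certifies tw(G) ≤ 2. The edges 9–2–4–8–9 form a cycle, so G is not a tree and its treewidth is at least 2. Therefore the treewidth is 2.

Treewidth 2.
One optimal decomposition is:
Bags: B1 = {2, 8, 9}  B2 = {2, 4, 8}  B3 = {3, 4, 8}  B4 = {3, 4, 6}  B5 = {3, 6, 7}  B6 = {1, 6, 7}  B7 = {0, 1, 7}  B8 = {0, 1, 5}
Tree: B1–B2, B2–B3, B3–B4, B4–B5, B5–B6, B6–B7, B7–B8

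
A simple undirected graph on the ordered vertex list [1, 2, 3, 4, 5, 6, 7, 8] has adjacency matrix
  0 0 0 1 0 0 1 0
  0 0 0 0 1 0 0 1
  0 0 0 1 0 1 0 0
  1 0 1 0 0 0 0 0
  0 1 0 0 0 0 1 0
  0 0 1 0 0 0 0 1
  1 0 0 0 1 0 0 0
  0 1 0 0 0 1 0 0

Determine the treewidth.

2

A width-2 tree decomposition is:
Bags: B1 = {2, 6, 8}  B2 = {2, 3, 6}  B3 = {2, 3, 4}  B4 = {1, 2, 4}  B5 = {1, 2, 7}  B6 = {2, 5, 7}
Tree: B1–B2, B2–B3, B3–B4, B4–B5, B5–B6
The largest bag has 3 vertices, giving width 2; this decomposition certifies tw(G) ≤ 2. Since 2–8–6–3–4–1–7–5–2 is a cycle in G, G is not acyclic. Forests are exactly the graphs of treewidth ≤ 1, so tw(G) ≥ 2. The upper and lower bounds meet at 2, so that is the treewidth.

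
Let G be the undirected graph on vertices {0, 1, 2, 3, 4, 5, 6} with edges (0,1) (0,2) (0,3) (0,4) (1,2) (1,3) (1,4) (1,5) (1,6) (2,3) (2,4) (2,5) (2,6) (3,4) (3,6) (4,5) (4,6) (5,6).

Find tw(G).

4

A width-4 tree decomposition is:
Bags: B1 = {1, 2, 3, 4, 6}  B2 = {0, 1, 2, 3, 4}  B3 = {1, 2, 4, 5, 6}
Tree: B1–B2, B1–B3
Every bag has size at most 5, so the width is 5 − 1 = 4 and tw(G) ≤ 4. For the lower bound, the 5 vertices {0, 1, 2, 3, 4} are pairwise adjacent, and any tree decomposition puts a clique entirely inside one bag — forcing width ≥ 4. The upper and lower bounds meet at 4, so that is the treewidth.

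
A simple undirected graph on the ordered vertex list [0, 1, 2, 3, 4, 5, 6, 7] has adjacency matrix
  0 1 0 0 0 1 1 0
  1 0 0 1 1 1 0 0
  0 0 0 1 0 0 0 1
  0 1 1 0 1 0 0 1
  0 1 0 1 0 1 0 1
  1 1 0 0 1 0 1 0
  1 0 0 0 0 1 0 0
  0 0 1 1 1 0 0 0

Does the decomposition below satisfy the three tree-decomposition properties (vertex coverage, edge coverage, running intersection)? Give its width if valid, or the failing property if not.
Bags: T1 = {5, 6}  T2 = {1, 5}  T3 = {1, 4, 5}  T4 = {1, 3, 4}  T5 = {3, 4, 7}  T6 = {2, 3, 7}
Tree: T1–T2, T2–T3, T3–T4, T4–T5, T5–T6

No — vertex 0 appears in no bag.

A tree decomposition must satisfy three properties: every vertex lies in some bag; for every edge, both endpoints lie together in some bag; and for every vertex, the bags containing it form a connected subtree. Here vertex 0 appears in no bag, so the decomposition is invalid.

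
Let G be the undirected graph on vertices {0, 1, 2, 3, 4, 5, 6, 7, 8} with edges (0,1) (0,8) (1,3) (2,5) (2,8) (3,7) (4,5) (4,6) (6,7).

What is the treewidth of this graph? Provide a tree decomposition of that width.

Treewidth 2.
One such decomposition:
Bags: B1 = {4, 5, 6}  B2 = {2, 5, 6}  B3 = {2, 6, 8}  B4 = {0, 6, 8}  B5 = {0, 1, 6}  B6 = {1, 3, 6}  B7 = {3, 6, 7}
Tree: B1–B2, B2–B3, B3–B4, B4–B5, B5–B6, B6–B7

Each bag holds 3 vertices, so the decomposition has width 2, which upper-bounds the treewidth. The edges 6–4–5–2–8–0–1–3–7–6 form a cycle, so G is not a tree and its treewidth is at least 2. Therefore the treewidth is 2.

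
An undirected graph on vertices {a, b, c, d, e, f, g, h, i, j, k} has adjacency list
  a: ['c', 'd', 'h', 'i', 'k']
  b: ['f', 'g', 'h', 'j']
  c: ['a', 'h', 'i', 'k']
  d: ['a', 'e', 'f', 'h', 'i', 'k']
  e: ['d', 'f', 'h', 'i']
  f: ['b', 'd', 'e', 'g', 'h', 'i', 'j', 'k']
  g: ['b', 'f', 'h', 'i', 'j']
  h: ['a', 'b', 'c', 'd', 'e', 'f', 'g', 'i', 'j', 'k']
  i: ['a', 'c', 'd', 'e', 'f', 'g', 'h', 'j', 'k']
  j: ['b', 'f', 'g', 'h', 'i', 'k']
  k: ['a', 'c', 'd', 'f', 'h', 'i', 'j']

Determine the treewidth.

A width-4 tree decomposition is:
Bags: B1 = {a, d, h, i, k}  B2 = {d, f, h, i, k}  B3 = {f, h, i, j, k}  B4 = {f, g, h, i, j}  B5 = {b, f, g, h, j}  B6 = {a, c, h, i, k}  B7 = {d, e, f, h, i}
Tree: B1–B2, B2–B3, B3–B4, B4–B5, B1–B6, B2–B7
The largest bag has 5 vertices, giving width 4; this decomposition certifies tw(G) ≤ 4. For the lower bound, the 5 vertices {b, f, g, h, j} are pairwise adjacent, and any tree decomposition puts a clique entirely inside one bag — forcing width ≥ 4. Hence tw(G) = 4 exactly.

4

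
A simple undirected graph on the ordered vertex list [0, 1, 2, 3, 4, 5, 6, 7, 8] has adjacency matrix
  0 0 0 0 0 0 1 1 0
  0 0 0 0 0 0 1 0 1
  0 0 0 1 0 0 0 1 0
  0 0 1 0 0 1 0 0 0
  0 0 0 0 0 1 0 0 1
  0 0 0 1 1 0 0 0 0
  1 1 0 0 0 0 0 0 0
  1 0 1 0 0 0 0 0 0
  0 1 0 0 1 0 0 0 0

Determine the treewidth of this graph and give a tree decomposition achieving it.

Every bag has size at most 3, so the width is 3 − 1 = 2 and tw(G) ≤ 2. Since 0–6–1–8–4–5–3–2–7–0 is a cycle in G, G is not acyclic. Forests are exactly the graphs of treewidth ≤ 1, so tw(G) ≥ 2. The upper and lower bounds meet at 2, so that is the treewidth.

Treewidth 2.
Bags: B1 = {0, 1, 6}  B2 = {0, 1, 8}  B3 = {0, 4, 8}  B4 = {0, 4, 5}  B5 = {0, 3, 5}  B6 = {0, 2, 3}  B7 = {0, 2, 7}
Tree: B1–B2, B2–B3, B3–B4, B4–B5, B5–B6, B6–B7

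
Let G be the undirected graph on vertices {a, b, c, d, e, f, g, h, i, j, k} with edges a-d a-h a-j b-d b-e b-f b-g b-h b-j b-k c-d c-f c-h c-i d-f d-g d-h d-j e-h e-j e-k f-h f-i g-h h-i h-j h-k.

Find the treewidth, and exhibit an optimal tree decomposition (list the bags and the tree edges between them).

Treewidth 3.
One optimal decomposition is:
Bags: B1 = {a, d, h, j}  B2 = {b, d, h, j}  B3 = {b, e, h, j}  B4 = {b, d, f, h}  B5 = {b, e, h, k}  B6 = {b, d, g, h}  B7 = {c, d, f, h}  B8 = {c, f, h, i}
Tree: B1–B2, B2–B3, B2–B4, B3–B5, B4–B6, B4–B7, B7–B8

The largest bag has 4 vertices, giving width 3; this decomposition certifies tw(G) ≤ 3. For the lower bound, the 4 vertices {c, d, f, h} are pairwise adjacent, and any tree decomposition puts a clique entirely inside one bag — forcing width ≥ 3. Hence tw(G) = 3 exactly.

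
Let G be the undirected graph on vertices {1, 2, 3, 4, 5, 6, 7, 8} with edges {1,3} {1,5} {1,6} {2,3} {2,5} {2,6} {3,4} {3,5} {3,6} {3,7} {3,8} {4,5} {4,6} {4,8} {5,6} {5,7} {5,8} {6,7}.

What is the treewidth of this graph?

A width-3 tree decomposition is:
Bags: B1 = {2, 3, 5, 6}  B2 = {3, 5, 6, 7}  B3 = {1, 3, 5, 6}  B4 = {3, 4, 5, 6}  B5 = {3, 4, 5, 8}
Tree: B1–B2, B2–B3, B3–B4, B4–B5
Each bag holds 4 vertices, so the decomposition has width 3, which upper-bounds the treewidth. Conversely, {3, 4, 5, 8} is a clique of size 4, and the vertices of any clique must share a bag in every tree decomposition; so some bag has ≥ 4 vertices and tw(G) ≥ 3. Combining the bounds, tw(G) = 3.

3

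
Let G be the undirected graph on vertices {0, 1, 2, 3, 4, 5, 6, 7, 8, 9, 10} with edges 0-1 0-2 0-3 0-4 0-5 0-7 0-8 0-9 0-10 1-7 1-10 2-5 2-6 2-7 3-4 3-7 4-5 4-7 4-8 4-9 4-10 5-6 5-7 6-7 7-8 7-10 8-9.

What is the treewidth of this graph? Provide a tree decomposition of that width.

Treewidth 3.
One such decomposition:
Bags: B1 = {0, 3, 4, 7}  B2 = {0, 4, 5, 7}  B3 = {0, 4, 7, 8}  B4 = {0, 4, 8, 9}  B5 = {0, 2, 5, 7}  B6 = {2, 5, 6, 7}  B7 = {0, 4, 7, 10}  B8 = {0, 1, 7, 10}
Tree: B1–B2, B2–B3, B3–B4, B2–B5, B5–B6, B1–B7, B7–B8

Each bag holds 4 vertices, so the decomposition has width 3, which upper-bounds the treewidth. For the lower bound, the 4 vertices {0, 4, 8, 9} are pairwise adjacent, and any tree decomposition puts a clique entirely inside one bag — forcing width ≥ 3. Combining the bounds, tw(G) = 3.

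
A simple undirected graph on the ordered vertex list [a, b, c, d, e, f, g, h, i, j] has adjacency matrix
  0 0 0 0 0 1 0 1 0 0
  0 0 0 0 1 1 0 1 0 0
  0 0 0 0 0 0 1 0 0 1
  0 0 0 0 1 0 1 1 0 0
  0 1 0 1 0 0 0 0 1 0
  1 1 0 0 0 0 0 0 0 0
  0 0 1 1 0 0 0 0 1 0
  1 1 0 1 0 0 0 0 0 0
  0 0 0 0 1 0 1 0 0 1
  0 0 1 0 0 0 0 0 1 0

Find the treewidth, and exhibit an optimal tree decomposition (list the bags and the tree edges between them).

Treewidth 2.
One optimal decomposition is:
Bags: B1 = {c, i, j}  B2 = {c, g, i}  B3 = {e, g, i}  B4 = {d, e, g}  B5 = {b, d, e}  B6 = {b, d, h}  B7 = {b, f, h}  B8 = {a, f, h}
Tree: B1–B2, B2–B3, B3–B4, B4–B5, B5–B6, B6–B7, B7–B8

The largest bag has 3 vertices, giving width 2; this decomposition certifies tw(G) ≤ 2. For the lower bound, G contains the cycle j–c–g–i–j, so G is not a forest; only forests have treewidth ≤ 1, hence tw(G) ≥ 2. Combining the bounds, tw(G) = 2.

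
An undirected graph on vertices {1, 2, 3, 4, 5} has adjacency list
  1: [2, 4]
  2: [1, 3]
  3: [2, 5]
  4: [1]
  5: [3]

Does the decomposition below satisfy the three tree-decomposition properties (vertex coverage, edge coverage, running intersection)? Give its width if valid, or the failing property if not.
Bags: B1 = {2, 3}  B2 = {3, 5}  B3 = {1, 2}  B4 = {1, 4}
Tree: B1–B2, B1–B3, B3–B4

Every vertex of G appears in some bag (union = {1, 2, 3, 4, 5}); every edge is covered by a bag; and for each vertex v the set of bags containing v is connected in the bag tree. The decomposition is therefore valid. The largest bag has 2 vertices, so the width is 1.

Yes; width 1.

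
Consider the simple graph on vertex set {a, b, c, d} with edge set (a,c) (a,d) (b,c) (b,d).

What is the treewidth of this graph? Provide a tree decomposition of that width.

Treewidth 2.
Bags: B1 = {a, b, c}  B2 = {a, b, d}
Tree: B1–B2

The largest bag has 3 vertices, giving width 2; this decomposition certifies tw(G) ≤ 2. Since a–c–b–d–a is a cycle in G, G is not acyclic. Forests are exactly the graphs of treewidth ≤ 1, so tw(G) ≥ 2. The upper and lower bounds meet at 2, so that is the treewidth.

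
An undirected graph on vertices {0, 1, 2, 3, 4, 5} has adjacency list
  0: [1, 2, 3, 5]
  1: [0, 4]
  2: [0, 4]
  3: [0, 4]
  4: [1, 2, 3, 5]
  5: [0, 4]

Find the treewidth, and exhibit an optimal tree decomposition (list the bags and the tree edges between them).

Each bag holds 3 vertices, so the decomposition has width 2, which upper-bounds the treewidth. For the lower bound, G contains the cycle 4–3–0–5–4, so G is not a forest; only forests have treewidth ≤ 1, hence tw(G) ≥ 2. The upper and lower bounds meet at 2, so that is the treewidth.

Treewidth 2.
One such decomposition:
Bags: B1 = {0, 3, 4}  B2 = {0, 4, 5}  B3 = {0, 2, 4}  B4 = {0, 1, 4}
Tree: B1–B2, B2–B3, B3–B4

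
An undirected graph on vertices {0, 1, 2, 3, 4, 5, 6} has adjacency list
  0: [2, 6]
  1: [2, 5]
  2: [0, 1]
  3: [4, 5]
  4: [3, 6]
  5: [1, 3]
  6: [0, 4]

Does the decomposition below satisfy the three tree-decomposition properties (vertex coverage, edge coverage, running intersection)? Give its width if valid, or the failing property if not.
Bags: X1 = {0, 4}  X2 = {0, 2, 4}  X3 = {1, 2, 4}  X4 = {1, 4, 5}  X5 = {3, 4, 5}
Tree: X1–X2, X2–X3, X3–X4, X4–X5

A tree decomposition must satisfy three properties: every vertex lies in some bag; for every edge, both endpoints lie together in some bag; and for every vertex, the bags containing it form a connected subtree. Here vertex 6 appears in no bag, so the decomposition is invalid.

No — vertex 6 appears in no bag.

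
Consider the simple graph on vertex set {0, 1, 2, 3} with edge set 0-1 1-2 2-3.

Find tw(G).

A width-1 tree decomposition is:
Bags: B1 = {2, 3}  B2 = {1, 2}  B3 = {0, 1}
Tree: B1–B2, B2–B3
The largest bag has 2 vertices, giving width 1; this decomposition certifies tw(G) ≤ 1. Any graph with an edge has treewidth ≥ 1, and G has the edge 3–2. The upper and lower bounds meet at 1, so that is the treewidth.

1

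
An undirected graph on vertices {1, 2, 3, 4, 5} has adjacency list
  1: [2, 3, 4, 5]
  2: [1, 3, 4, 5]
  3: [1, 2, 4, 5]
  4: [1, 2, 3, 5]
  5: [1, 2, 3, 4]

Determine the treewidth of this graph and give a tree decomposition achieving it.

A single bag containing all 5 vertices is trivially a valid decomposition of width 4. For the lower bound, the 5 vertices {1, 2, 3, 4, 5} are pairwise adjacent, and any tree decomposition puts a clique entirely inside one bag — forcing width ≥ 4. Hence tw(G) = 4 exactly.

Treewidth 4.
Bags: B1 = {1, 2, 3, 4, 5}
Tree: (single bag)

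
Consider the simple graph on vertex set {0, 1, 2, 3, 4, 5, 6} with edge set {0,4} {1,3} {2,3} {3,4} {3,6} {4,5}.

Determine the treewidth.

A width-1 tree decomposition is:
Bags: B1 = {3, 4}  B2 = {2, 3}  B3 = {4, 5}  B4 = {1, 3}  B5 = {3, 6}  B6 = {0, 4}
Tree: B1–B2, B1–B3, B2–B4, B1–B5, B3–B6
Every bag has size at most 2, so the width is 2 − 1 = 1 and tw(G) ≤ 1. Since G has at least one edge (e.g. 3–4), it is not an edgeless graph, so tw(G) ≥ 1. Therefore the treewidth is 1.

1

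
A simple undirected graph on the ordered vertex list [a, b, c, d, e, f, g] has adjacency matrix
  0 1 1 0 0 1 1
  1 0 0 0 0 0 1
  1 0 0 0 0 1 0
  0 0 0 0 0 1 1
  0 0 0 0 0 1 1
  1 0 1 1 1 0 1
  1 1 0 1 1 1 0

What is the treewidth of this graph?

2

A width-2 tree decomposition is:
Bags: B1 = {d, f, g}  B2 = {a, f, g}  B3 = {e, f, g}  B4 = {a, b, g}  B5 = {a, c, f}
Tree: B1–B2, B2–B3, B2–B4, B2–B5
The largest bag has 3 vertices, giving width 2; this decomposition certifies tw(G) ≤ 2. On the other hand G contains the 3-clique {d, f, g}. A clique must lie in a single bag of any decomposition, so no decomposition can have width below 2. Hence tw(G) = 2 exactly.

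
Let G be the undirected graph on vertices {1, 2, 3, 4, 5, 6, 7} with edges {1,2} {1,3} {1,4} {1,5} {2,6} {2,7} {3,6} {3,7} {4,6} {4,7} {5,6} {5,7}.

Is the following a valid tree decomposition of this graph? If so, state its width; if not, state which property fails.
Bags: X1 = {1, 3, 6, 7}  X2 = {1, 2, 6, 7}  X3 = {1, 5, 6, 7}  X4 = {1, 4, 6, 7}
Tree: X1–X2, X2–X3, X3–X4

Yes; width 3.

Vertex coverage: the bags together contain {1, 2, 3, 4, 5, 6, 7}, the full vertex set. Edge coverage: each edge of G has both endpoints in at least one bag. Running intersection: for every vertex, the bags containing it form a connected subtree. All three properties hold, so this is a valid tree decomposition of width max|bag| − 1 = 3, and hence tw(G) ≤ 3.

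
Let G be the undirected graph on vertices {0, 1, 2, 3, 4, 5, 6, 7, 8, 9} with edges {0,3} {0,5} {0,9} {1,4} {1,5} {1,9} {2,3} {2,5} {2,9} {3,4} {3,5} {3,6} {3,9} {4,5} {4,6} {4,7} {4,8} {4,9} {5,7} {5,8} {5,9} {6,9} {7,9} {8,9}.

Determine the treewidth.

3

A width-3 tree decomposition is:
Bags: B1 = {3, 4, 5, 9}  B2 = {1, 4, 5, 9}  B3 = {4, 5, 7, 9}  B4 = {3, 4, 6, 9}  B5 = {0, 3, 5, 9}  B6 = {4, 5, 8, 9}  B7 = {2, 3, 5, 9}
Tree: B1–B2, B1–B3, B1–B4, B1–B5, B2–B6, B5–B7
The largest bag has 4 vertices, giving width 3; this decomposition certifies tw(G) ≤ 3. For the lower bound, the 4 vertices {0, 3, 5, 9} are pairwise adjacent, and any tree decomposition puts a clique entirely inside one bag — forcing width ≥ 3. Therefore the treewidth is 3.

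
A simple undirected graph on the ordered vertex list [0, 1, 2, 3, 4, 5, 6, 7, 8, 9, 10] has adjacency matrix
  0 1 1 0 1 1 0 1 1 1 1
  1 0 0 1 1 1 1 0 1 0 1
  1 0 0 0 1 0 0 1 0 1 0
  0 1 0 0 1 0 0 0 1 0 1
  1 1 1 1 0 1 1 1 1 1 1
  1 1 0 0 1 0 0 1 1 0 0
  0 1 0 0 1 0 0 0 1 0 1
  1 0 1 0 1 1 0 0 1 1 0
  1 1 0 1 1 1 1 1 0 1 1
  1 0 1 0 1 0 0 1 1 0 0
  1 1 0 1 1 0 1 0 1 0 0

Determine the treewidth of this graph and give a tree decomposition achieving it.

Each bag holds 5 vertices, so the decomposition has width 4, which upper-bounds the treewidth. Conversely, {0, 1, 4, 8, 10} is a clique of size 5, and the vertices of any clique must share a bag in every tree decomposition; so some bag has ≥ 5 vertices and tw(G) ≥ 4. Therefore the treewidth is 4.

Treewidth 4.
Bags: B1 = {0, 1, 4, 8, 10}  B2 = {0, 1, 4, 5, 8}  B3 = {1, 4, 6, 8, 10}  B4 = {1, 3, 4, 8, 10}  B5 = {0, 4, 5, 7, 8}  B6 = {0, 4, 7, 8, 9}  B7 = {0, 2, 4, 7, 9}
Tree: B1–B2, B1–B3, B1–B4, B2–B5, B5–B6, B6–B7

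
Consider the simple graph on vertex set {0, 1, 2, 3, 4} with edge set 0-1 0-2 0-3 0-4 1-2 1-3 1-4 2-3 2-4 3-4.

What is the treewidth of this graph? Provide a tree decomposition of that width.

Treewidth 4.
Bags: B1 = {0, 1, 2, 3, 4}
Tree: (single bag)

With just one bag of size 5, the width is 5 − 1 = 4, so tw(G) ≤ 4. For the lower bound, the 5 vertices {0, 1, 2, 3, 4} are pairwise adjacent, and any tree decomposition puts a clique entirely inside one bag — forcing width ≥ 4. The upper and lower bounds meet at 4, so that is the treewidth.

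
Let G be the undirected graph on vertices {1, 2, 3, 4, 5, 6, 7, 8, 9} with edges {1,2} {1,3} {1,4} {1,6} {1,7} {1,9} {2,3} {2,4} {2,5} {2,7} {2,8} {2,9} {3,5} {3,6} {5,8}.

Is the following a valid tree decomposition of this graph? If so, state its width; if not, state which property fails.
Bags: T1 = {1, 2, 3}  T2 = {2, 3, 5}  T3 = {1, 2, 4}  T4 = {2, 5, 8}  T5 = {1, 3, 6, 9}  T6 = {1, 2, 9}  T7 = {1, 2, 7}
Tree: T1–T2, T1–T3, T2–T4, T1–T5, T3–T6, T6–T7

No — bags containing vertex 9 are not connected in the tree.

A tree decomposition must satisfy three properties: every vertex lies in some bag; for every edge, both endpoints lie together in some bag; and for every vertex, the bags containing it form a connected subtree. Here bags containing vertex 9 are not connected in the tree, so the decomposition is invalid.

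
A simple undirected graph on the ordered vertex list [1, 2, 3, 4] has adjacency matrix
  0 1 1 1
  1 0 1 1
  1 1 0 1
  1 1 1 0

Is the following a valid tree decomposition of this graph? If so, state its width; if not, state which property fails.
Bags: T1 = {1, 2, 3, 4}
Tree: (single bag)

Yes; width 3.

Checking the three conditions: (i) the bags cover all of {1, 2, 3, 4}; (ii) for each edge, some bag contains both endpoints; (iii) the bags containing any fixed vertex form a subtree. All hold, so the decomposition is valid with width 4 − 1 = 3.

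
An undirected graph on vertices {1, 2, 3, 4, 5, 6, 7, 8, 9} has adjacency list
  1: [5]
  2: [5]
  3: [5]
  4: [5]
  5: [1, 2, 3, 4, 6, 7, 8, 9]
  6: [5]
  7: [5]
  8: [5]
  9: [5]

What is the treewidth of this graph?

1

A width-1 tree decomposition is:
Bags: B1 = {5, 9}  B2 = {3, 5}  B3 = {4, 5}  B4 = {5, 7}  B5 = {1, 5}  B6 = {5, 6}  B7 = {5, 8}  B8 = {2, 5}
Tree: B1–B2, B1–B3, B2–B4, B4–B5, B5–B6, B2–B7, B7–B8
Each bag holds 2 vertices, so the decomposition has width 1, which upper-bounds the treewidth. Since G has at least one edge (e.g. 9–5), it is not an edgeless graph, so tw(G) ≥ 1. The upper and lower bounds meet at 1, so that is the treewidth.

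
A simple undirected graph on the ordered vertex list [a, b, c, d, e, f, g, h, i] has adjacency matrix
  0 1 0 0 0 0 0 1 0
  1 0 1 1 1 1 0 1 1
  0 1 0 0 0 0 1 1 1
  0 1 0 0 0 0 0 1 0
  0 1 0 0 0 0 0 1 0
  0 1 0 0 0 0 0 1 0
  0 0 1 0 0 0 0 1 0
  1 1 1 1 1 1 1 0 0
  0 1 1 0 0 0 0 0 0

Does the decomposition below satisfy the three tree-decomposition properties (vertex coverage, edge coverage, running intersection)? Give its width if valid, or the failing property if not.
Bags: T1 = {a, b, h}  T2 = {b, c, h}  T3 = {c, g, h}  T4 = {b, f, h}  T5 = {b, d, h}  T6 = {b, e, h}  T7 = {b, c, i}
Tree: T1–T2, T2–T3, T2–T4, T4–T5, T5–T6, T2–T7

Yes; width 2.

Every vertex of G appears in some bag (union = {a, b, c, d, e, f, g, h, i}); every edge is covered by a bag; and for each vertex v the set of bags containing v is connected in the bag tree. The decomposition is therefore valid. The largest bag has 3 vertices, so the width is 2.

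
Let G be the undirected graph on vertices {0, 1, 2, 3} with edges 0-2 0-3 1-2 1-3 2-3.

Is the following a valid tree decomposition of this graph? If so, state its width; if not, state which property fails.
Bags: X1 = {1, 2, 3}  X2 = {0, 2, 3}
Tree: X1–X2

Checking the three conditions: (i) the bags cover all of {0, 1, 2, 3}; (ii) for each edge, some bag contains both endpoints; (iii) the bags containing any fixed vertex form a subtree. All hold, so the decomposition is valid with width 3 − 1 = 2.

Yes; width 2.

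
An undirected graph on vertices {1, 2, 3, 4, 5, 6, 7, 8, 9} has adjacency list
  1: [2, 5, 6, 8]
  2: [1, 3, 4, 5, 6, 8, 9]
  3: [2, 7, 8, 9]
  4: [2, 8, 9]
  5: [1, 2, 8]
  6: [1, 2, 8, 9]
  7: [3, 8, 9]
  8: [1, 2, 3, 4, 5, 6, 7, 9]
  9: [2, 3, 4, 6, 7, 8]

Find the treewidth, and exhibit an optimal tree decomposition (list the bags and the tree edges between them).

Every bag has size at most 4, so the width is 4 − 1 = 3 and tw(G) ≤ 3. On the other hand G contains the 4-clique {1, 2, 5, 8}. A clique must lie in a single bag of any decomposition, so no decomposition can have width below 3. Combining the bounds, tw(G) = 3.

Treewidth 3.
One such decomposition:
Bags: B1 = {2, 6, 8, 9}  B2 = {2, 3, 8, 9}  B3 = {1, 2, 6, 8}  B4 = {3, 7, 8, 9}  B5 = {1, 2, 5, 8}  B6 = {2, 4, 8, 9}
Tree: B1–B2, B1–B3, B2–B4, B3–B5, B2–B6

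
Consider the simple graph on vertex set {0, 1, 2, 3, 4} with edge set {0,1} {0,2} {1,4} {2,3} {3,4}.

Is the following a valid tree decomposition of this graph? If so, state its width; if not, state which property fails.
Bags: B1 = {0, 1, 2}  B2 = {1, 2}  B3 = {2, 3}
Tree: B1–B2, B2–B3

A tree decomposition must satisfy three properties: every vertex lies in some bag; for every edge, both endpoints lie together in some bag; and for every vertex, the bags containing it form a connected subtree. Here vertex 4 appears in no bag, so the decomposition is invalid.

No — vertex 4 appears in no bag.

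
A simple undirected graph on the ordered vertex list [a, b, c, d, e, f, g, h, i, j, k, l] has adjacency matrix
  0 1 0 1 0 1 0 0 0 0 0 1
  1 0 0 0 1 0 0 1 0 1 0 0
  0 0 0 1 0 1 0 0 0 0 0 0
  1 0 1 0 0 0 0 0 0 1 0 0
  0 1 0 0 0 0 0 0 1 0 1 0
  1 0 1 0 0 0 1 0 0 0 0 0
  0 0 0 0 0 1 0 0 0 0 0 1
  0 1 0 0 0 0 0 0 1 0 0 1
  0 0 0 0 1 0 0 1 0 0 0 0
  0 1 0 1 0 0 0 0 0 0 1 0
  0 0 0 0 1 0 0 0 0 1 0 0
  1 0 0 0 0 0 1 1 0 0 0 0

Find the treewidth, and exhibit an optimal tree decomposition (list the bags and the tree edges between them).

Treewidth 3.
Bags: B1 = {c, d, f, g}  B2 = {a, d, f, g}  B3 = {a, d, g, l}  B4 = {a, d, j, l}  B5 = {a, b, j, l}  B6 = {b, h, j, l}  B7 = {b, h, j, k}  B8 = {b, e, h, k}  B9 = {e, h, i, k}
Tree: B1–B2, B2–B3, B3–B4, B4–B5, B5–B6, B6–B7, B7–B8, B8–B9

Each bag holds 4 vertices, so the decomposition has width 3, which upper-bounds the treewidth. For the lower bound: the 4 vertex sets {c,f,g}, {d}, {a}, {b,h,j,l} are disjoint, each induces a connected subgraph, and every pair is joined by at least one edge of G. Contracting each set to a single vertex therefore yields K_{4} as a minor, and since treewidth is minor-monotone, tw(G) ≥ tw(K_{4}) = 3. Combining the bounds, tw(G) = 3.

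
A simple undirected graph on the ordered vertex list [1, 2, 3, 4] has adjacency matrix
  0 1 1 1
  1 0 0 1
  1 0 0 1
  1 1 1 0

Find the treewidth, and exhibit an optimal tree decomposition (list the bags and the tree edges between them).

Every bag has size at most 3, so the width is 3 − 1 = 2 and tw(G) ≤ 2. On the other hand G contains the 3-clique {1, 2, 4}. A clique must lie in a single bag of any decomposition, so no decomposition can have width below 2. Hence tw(G) = 2 exactly.

Treewidth 2.
Bags: B1 = {1, 3, 4}  B2 = {1, 2, 4}
Tree: B1–B2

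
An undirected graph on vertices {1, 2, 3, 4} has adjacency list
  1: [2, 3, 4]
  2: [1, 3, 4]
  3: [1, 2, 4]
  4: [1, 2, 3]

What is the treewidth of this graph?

3

A width-3 tree decomposition is:
Bags: B1 = {1, 2, 3, 4}
Tree: (single bag)
A single bag containing all 4 vertices is trivially a valid decomposition of width 3. For the lower bound, the 4 vertices {1, 2, 3, 4} are pairwise adjacent, and any tree decomposition puts a clique entirely inside one bag — forcing width ≥ 3. Hence tw(G) = 3 exactly.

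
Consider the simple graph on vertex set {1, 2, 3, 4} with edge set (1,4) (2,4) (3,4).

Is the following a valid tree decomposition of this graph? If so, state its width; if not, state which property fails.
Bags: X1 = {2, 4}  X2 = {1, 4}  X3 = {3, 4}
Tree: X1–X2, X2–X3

Yes; width 1.

Vertex coverage: the bags together contain {1, 2, 3, 4}, the full vertex set. Edge coverage: each edge of G has both endpoints in at least one bag. Running intersection: for every vertex, the bags containing it form a connected subtree. All three properties hold, so this is a valid tree decomposition of width max|bag| − 1 = 1, and hence tw(G) ≤ 1.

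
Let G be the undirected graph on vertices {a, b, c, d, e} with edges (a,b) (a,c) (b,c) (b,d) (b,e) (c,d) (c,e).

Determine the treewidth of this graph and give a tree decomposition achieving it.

The largest bag has 3 vertices, giving width 2; this decomposition certifies tw(G) ≤ 2. Conversely, {b, c, d} is a clique of size 3, and the vertices of any clique must share a bag in every tree decomposition; so some bag has ≥ 3 vertices and tw(G) ≥ 2. Combining the bounds, tw(G) = 2.

Treewidth 2.
One optimal decomposition is:
Bags: B1 = {b, c, d}  B2 = {b, c, e}  B3 = {a, b, c}
Tree: B1–B2, B2–B3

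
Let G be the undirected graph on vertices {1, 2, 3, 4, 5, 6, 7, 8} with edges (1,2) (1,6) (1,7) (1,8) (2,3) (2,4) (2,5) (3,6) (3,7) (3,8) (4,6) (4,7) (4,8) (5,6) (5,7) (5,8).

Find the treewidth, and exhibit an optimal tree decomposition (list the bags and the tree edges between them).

Treewidth 4.
One such decomposition:
Bags: B1 = {1, 2, 3, 4, 5}  B2 = {1, 3, 4, 5, 6}  B3 = {1, 3, 4, 5, 8}  B4 = {1, 3, 4, 5, 7}
Tree: B1–B2, B2–B3, B3–B4

The largest bag has 5 vertices, giving width 4; this decomposition certifies tw(G) ≤ 4. For the lower bound: the 5 vertex sets {2,3}, {4,6}, {5,8}, {1}, {7} are disjoint, each induces a connected subgraph, and every pair is joined by at least one edge of G. Contracting each set to a single vertex therefore yields K_{5} as a minor, and since treewidth is minor-monotone, tw(G) ≥ tw(K_{5}) = 4. The upper and lower bounds meet at 4, so that is the treewidth.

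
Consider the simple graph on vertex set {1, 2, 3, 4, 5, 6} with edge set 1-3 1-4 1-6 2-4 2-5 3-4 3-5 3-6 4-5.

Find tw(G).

2

A width-2 tree decomposition is:
Bags: B1 = {1, 3, 4}  B2 = {3, 4, 5}  B3 = {2, 4, 5}  B4 = {1, 3, 6}
Tree: B1–B2, B2–B3, B1–B4
Every bag has size at most 3, so the width is 3 − 1 = 2 and tw(G) ≤ 2. Conversely, {2, 4, 5} is a clique of size 3, and the vertices of any clique must share a bag in every tree decomposition; so some bag has ≥ 3 vertices and tw(G) ≥ 2. Hence tw(G) = 2 exactly.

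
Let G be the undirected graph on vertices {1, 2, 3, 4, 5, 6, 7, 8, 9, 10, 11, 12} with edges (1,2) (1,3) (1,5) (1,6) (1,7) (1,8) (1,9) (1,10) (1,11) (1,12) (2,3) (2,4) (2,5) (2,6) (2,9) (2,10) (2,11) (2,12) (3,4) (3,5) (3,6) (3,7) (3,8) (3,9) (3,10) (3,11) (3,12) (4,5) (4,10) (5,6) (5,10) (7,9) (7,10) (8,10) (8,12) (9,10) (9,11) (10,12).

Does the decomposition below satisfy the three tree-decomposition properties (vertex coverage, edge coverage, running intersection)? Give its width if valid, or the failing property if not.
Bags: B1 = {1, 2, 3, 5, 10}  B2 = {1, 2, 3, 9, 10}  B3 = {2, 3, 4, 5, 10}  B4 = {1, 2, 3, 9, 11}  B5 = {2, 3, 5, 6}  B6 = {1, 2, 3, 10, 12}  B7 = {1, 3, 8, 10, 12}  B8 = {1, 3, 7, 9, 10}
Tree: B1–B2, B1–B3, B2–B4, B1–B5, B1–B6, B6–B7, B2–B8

No — edge (1,6) lies in no bag.

A tree decomposition must satisfy three properties: every vertex lies in some bag; for every edge, both endpoints lie together in some bag; and for every vertex, the bags containing it form a connected subtree. Here edge (1,6) lies in no bag, so the decomposition is invalid.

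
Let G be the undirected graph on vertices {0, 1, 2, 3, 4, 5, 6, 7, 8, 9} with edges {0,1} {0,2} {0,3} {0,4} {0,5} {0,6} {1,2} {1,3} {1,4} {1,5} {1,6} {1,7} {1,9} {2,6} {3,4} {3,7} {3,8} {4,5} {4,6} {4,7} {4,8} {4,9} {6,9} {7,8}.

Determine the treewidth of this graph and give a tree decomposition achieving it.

Treewidth 3.
One such decomposition:
Bags: B1 = {0, 1, 3, 4}  B2 = {0, 1, 4, 6}  B3 = {1, 3, 4, 7}  B4 = {0, 1, 2, 6}  B5 = {1, 4, 6, 9}  B6 = {0, 1, 4, 5}  B7 = {3, 4, 7, 8}
Tree: B1–B2, B1–B3, B2–B4, B2–B5, B1–B6, B3–B7

Each bag holds 4 vertices, so the decomposition has width 3, which upper-bounds the treewidth. For the lower bound, the 4 vertices {3, 4, 7, 8} are pairwise adjacent, and any tree decomposition puts a clique entirely inside one bag — forcing width ≥ 3. Combining the bounds, tw(G) = 3.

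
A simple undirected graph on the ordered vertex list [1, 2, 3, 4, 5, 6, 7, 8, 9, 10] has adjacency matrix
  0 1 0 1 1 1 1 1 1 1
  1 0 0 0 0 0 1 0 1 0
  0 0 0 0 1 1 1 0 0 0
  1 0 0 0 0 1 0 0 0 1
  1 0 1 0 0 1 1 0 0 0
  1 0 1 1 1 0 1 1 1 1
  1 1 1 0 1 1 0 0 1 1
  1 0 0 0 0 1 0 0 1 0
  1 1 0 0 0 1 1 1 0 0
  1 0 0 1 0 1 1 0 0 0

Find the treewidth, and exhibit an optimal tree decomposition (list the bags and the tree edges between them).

The largest bag has 4 vertices, giving width 3; this decomposition certifies tw(G) ≤ 3. Conversely, {1, 2, 7, 9} is a clique of size 4, and the vertices of any clique must share a bag in every tree decomposition; so some bag has ≥ 4 vertices and tw(G) ≥ 3. Hence tw(G) = 3 exactly.

Treewidth 3.
Bags: B1 = {1, 6, 7, 10}  B2 = {1, 6, 7, 9}  B3 = {1, 6, 8, 9}  B4 = {1, 5, 6, 7}  B5 = {1, 4, 6, 10}  B6 = {3, 5, 6, 7}  B7 = {1, 2, 7, 9}
Tree: B1–B2, B2–B3, B2–B4, B1–B5, B4–B6, B2–B7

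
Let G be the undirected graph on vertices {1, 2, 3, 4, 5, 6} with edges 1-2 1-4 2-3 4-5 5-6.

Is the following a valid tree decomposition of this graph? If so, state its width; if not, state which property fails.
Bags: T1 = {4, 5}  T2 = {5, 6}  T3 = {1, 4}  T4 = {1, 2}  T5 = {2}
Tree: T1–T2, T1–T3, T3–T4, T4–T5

A tree decomposition must satisfy three properties: every vertex lies in some bag; for every edge, both endpoints lie together in some bag; and for every vertex, the bags containing it form a connected subtree. Here vertex 3 appears in no bag, so the decomposition is invalid.

No — vertex 3 appears in no bag.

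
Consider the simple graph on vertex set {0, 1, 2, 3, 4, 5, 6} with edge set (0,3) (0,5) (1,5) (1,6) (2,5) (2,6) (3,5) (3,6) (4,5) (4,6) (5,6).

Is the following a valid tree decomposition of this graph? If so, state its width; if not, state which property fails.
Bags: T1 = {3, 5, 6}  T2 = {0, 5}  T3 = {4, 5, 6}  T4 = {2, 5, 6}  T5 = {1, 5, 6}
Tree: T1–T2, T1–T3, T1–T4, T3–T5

A tree decomposition must satisfy three properties: every vertex lies in some bag; for every edge, both endpoints lie together in some bag; and for every vertex, the bags containing it form a connected subtree. Here edge (3,0) lies in no bag, so the decomposition is invalid.

No — edge (3,0) lies in no bag.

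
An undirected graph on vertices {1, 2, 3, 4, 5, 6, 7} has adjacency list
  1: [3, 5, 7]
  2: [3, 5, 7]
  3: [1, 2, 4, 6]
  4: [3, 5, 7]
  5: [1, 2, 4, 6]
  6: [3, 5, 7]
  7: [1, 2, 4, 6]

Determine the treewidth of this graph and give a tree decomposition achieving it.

Each bag holds 4 vertices, so the decomposition has width 3, which upper-bounds the treewidth. For the lower bound: the 4 vertex sets {4,7}, {2,3}, {5}, {6} are disjoint, each induces a connected subgraph, and every pair is joined by at least one edge of G. Contracting each set to a single vertex therefore yields K_{4} as a minor, and since treewidth is minor-monotone, tw(G) ≥ tw(K_{4}) = 3. Therefore the treewidth is 3.

Treewidth 3.
Bags: B1 = {3, 4, 5, 7}  B2 = {2, 3, 5, 7}  B3 = {3, 5, 6, 7}  B4 = {1, 3, 5, 7}
Tree: B1–B2, B2–B3, B3–B4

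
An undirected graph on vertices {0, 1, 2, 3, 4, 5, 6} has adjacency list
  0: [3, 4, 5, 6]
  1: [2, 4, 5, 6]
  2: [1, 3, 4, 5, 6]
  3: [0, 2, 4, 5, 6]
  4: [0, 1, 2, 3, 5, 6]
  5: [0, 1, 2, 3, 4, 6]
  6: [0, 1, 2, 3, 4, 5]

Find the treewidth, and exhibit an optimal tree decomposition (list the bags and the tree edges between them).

Every bag has size at most 5, so the width is 5 − 1 = 4 and tw(G) ≤ 4. Conversely, {0, 3, 4, 5, 6} is a clique of size 5, and the vertices of any clique must share a bag in every tree decomposition; so some bag has ≥ 5 vertices and tw(G) ≥ 4. Therefore the treewidth is 4.

Treewidth 4.
One optimal decomposition is:
Bags: B1 = {2, 3, 4, 5, 6}  B2 = {0, 3, 4, 5, 6}  B3 = {1, 2, 4, 5, 6}
Tree: B1–B2, B1–B3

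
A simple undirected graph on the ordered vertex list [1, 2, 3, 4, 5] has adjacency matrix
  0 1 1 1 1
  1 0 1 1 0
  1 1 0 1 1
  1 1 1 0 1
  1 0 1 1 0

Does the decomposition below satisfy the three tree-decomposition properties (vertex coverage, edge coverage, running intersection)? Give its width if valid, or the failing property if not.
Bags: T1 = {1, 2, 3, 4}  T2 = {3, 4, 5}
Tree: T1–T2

No — edge (1,5) lies in no bag.

A tree decomposition must satisfy three properties: every vertex lies in some bag; for every edge, both endpoints lie together in some bag; and for every vertex, the bags containing it form a connected subtree. Here edge (1,5) lies in no bag, so the decomposition is invalid.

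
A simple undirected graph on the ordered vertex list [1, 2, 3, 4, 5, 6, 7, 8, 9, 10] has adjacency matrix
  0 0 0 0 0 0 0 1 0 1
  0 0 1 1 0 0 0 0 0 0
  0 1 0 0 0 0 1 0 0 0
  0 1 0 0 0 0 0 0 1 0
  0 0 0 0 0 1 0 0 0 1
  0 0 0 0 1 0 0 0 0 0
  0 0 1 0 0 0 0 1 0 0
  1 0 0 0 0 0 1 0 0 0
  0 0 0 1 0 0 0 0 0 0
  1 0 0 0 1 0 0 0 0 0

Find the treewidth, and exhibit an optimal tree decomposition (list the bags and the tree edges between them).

Treewidth 1.
One such decomposition:
Bags: B1 = {4, 9}  B2 = {2, 4}  B3 = {2, 3}  B4 = {3, 7}  B5 = {7, 8}  B6 = {1, 8}  B7 = {1, 10}  B8 = {5, 10}  B9 = {5, 6}
Tree: B1–B2, B2–B3, B3–B4, B4–B5, B5–B6, B6–B7, B7–B8, B8–B9

Every bag has size at most 2, so the width is 2 − 1 = 1 and tw(G) ≤ 1. G has an edge, so its treewidth is at least 1. Therefore the treewidth is 1.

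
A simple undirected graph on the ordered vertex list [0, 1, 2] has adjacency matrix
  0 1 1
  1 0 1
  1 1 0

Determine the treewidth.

A width-2 tree decomposition is:
Bags: B1 = {0, 1, 2}
Tree: (single bag)
A single bag containing all 3 vertices is trivially a valid decomposition of width 2. On the other hand G contains the 3-clique {0, 1, 2}. A clique must lie in a single bag of any decomposition, so no decomposition can have width below 2. The upper and lower bounds meet at 2, so that is the treewidth.

2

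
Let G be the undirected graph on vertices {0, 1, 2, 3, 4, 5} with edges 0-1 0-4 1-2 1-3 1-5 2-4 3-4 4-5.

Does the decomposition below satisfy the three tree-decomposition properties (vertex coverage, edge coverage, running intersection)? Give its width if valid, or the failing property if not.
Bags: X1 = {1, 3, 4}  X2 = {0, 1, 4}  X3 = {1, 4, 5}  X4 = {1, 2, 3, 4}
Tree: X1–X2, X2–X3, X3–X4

A tree decomposition must satisfy three properties: every vertex lies in some bag; for every edge, both endpoints lie together in some bag; and for every vertex, the bags containing it form a connected subtree. Here bags containing vertex 3 are not connected in the tree, so the decomposition is invalid.

No — bags containing vertex 3 are not connected in the tree.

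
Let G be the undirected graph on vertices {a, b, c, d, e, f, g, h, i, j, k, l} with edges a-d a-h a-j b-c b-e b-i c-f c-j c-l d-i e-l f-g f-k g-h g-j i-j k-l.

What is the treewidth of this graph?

3

A width-3 tree decomposition is:
Bags: B1 = {a, d, g, h}  B2 = {a, d, g, j}  B3 = {d, g, i, j}  B4 = {f, g, i, j}  B5 = {c, f, i, j}  B6 = {b, c, f, i}  B7 = {b, c, f, k}  B8 = {b, c, k, l}  B9 = {b, e, k, l}
Tree: B1–B2, B2–B3, B3–B4, B4–B5, B5–B6, B6–B7, B7–B8, B8–B9
The largest bag has 4 vertices, giving width 3; this decomposition certifies tw(G) ≤ 3. For the lower bound: the 4 vertex sets {a,d,h}, {g}, {j}, {b,c,f,i} are disjoint, each induces a connected subgraph, and every pair is joined by at least one edge of G. Contracting each set to a single vertex therefore yields K_{4} as a minor, and since treewidth is minor-monotone, tw(G) ≥ tw(K_{4}) = 3. Combining the bounds, tw(G) = 3.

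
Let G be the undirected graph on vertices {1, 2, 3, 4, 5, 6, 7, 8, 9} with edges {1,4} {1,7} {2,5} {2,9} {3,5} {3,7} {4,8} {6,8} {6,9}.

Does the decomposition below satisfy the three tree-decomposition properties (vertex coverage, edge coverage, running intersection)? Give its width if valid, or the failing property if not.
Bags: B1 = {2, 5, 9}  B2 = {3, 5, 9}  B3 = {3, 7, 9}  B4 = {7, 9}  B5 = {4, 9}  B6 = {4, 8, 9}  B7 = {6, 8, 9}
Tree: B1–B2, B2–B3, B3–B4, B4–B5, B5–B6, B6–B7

A tree decomposition must satisfy three properties: every vertex lies in some bag; for every edge, both endpoints lie together in some bag; and for every vertex, the bags containing it form a connected subtree. Here vertex 1 appears in no bag, so the decomposition is invalid.

No — vertex 1 appears in no bag.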